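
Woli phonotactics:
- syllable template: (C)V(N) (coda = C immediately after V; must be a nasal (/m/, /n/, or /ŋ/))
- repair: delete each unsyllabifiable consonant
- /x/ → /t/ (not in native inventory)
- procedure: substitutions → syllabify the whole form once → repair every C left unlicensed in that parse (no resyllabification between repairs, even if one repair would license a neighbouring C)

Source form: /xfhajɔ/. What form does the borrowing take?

hajɔ

Substitution: /x/ → /t/, giving /tfhajɔ/.
The consonants /t/, /f/ cannot be parsed into a legal (C)V(N) syllable (only a nasal (/m/, /n/, or /ŋ/) is licensed in coda position; onsets are limited to one consonant).
Each unlicensed consonant is deleted: /t/, /f/.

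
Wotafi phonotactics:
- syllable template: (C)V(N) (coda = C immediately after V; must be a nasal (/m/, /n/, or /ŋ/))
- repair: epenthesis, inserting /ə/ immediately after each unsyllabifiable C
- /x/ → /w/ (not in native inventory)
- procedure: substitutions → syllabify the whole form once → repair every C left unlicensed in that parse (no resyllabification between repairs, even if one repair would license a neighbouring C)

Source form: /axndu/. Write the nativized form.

Substitution: /x/ → /w/, giving /awndu/.
The consonants /w/, /n/ cannot be parsed into a legal (C)V(N) syllable (only a nasal (/m/, /n/, or /ŋ/) is licensed in coda position; onsets are limited to one consonant).
Each unlicensed consonant becomes the onset of a new syllable: /w/ → /wə/, /n/ → /nə/.

awənədu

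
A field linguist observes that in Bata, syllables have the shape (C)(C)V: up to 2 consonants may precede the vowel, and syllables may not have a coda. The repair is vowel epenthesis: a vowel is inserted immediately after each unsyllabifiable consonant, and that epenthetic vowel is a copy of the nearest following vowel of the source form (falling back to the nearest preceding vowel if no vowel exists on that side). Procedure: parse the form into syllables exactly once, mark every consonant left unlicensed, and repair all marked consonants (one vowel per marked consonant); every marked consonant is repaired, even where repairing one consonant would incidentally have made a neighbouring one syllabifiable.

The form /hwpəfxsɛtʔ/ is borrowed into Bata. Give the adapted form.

həwpəfɛxsɛtɛʔɛ

Syllabifying with onset maximization leaves /h/, /f/, /t/, /ʔ/ stranded (no codas are permitted; onsets may contain at most 2 consonants).
Inserting the epenthetic vowel yields /h/ → /hə/, /f/ → /fɛ/, /t/ → /tɛ/, /ʔ/ → /ʔɛ/.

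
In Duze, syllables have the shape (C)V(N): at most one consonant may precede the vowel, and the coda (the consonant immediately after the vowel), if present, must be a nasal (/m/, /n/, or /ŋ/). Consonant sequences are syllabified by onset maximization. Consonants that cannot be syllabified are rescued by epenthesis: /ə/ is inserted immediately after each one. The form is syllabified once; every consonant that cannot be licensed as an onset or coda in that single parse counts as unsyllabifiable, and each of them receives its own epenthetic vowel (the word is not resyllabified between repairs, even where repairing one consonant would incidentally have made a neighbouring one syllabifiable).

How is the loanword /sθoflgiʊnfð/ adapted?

səθofələgiʊnfəðə

Syllabifying with onset maximization leaves /s/, /f/, /l/, /f/, /ð/ stranded (only a nasal (/m/, /n/, or /ŋ/) is licensed in coda position; onsets are limited to one consonant).
Epenthesis after each stranded consonant: /s/ → /sə/, /f/ → /fə/, /l/ → /lə/, /f/ → /fə/, /ð/ → /ðə/.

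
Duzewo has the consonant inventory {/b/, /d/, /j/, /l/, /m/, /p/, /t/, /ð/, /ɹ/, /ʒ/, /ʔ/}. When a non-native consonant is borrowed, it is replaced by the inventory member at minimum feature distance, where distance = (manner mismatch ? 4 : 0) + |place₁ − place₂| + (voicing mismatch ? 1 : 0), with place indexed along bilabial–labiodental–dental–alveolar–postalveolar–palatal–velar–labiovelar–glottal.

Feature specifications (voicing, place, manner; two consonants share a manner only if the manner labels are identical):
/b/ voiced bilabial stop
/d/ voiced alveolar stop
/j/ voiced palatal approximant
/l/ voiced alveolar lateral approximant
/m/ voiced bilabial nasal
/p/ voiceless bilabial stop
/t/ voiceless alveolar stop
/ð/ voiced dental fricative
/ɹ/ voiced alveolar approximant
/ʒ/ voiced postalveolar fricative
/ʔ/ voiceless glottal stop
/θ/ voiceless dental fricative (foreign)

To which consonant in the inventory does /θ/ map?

ð

/ð/ is closest: same manner (fricative), place distance 0 (dental→dental), voicing differs (+1); total 1. Next closest is /ʒ/ at distance 3.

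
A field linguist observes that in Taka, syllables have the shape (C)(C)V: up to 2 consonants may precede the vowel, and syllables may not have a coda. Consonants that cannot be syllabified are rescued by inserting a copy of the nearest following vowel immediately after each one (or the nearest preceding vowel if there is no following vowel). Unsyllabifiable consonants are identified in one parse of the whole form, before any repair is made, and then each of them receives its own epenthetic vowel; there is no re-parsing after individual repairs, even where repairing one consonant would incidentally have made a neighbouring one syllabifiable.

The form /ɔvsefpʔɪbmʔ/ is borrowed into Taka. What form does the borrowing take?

Syllabifying with onset maximization leaves /f/, /b/, /m/, /ʔ/ stranded (no codas are permitted; onsets may contain at most 2 consonants).
Each unlicensed consonant becomes the onset of a new syllable: /f/ → /fɪ/, /b/ → /bɪ/, /m/ → /mɪ/, /ʔ/ → /ʔɪ/.

ɔvsefɪpʔɪbɪmɪʔɪ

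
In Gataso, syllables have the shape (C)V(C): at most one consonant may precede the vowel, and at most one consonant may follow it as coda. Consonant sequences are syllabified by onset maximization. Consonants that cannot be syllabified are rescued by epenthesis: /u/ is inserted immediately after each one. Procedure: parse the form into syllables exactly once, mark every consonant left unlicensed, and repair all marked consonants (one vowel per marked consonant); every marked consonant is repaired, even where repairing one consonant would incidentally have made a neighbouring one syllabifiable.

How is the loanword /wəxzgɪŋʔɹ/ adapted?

The consonants /z/, /ʔ/, /ɹ/ cannot be parsed into a legal (C)V(C) syllable (at most one coda consonant is licensed; onsets are limited to one consonant).
Inserting the epenthetic vowel yields /z/ → /zu/, /ʔ/ → /ʔu/, /ɹ/ → /ɹu/.

wəxzugɪŋʔuɹu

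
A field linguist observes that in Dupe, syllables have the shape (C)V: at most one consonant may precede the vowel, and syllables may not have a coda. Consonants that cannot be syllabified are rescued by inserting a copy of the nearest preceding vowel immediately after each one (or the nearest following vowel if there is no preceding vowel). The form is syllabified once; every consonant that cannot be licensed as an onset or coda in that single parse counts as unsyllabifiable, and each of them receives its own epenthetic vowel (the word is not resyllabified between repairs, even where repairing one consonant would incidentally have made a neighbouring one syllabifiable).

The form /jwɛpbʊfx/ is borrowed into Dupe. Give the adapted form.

Under (C)V, the unsyllabifiable consonants are /j/, /p/, /f/, /x/ (no codas are permitted; onsets are limited to one consonant).
Epenthesis after each stranded consonant: /j/ → /jɛ/, /p/ → /pɛ/, /f/ → /fʊ/, /x/ → /xʊ/.

jɛwɛpɛbʊfʊxʊ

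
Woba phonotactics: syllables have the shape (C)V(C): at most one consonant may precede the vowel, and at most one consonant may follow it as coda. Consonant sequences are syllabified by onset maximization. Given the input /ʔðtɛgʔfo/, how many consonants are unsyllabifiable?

3

Syllabifying with onset maximization leaves /ʔ/, /ð/, /ʔ/ stranded (at most one coda consonant is licensed; onsets are limited to one consonant).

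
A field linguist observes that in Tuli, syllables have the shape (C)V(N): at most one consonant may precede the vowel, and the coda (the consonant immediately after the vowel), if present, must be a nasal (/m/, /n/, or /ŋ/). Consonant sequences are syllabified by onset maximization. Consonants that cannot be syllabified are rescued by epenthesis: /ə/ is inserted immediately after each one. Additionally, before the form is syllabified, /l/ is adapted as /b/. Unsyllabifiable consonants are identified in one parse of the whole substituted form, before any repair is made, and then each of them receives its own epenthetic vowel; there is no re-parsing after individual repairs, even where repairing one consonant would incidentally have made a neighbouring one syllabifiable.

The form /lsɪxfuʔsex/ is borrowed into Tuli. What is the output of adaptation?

Substitution: /l/ → /b/, giving /bsɪxfuʔsex/.
Syllabifying with onset maximization leaves /b/, /x/, /ʔ/, /x/ stranded (only a nasal (/m/, /n/, or /ŋ/) is licensed in coda position; onsets are limited to one consonant).
Each unlicensed consonant becomes the onset of a new syllable: /b/ → /bə/, /x/ → /xə/, /ʔ/ → /ʔə/, /x/ → /xə/.

bəsɪxəfuʔəsexə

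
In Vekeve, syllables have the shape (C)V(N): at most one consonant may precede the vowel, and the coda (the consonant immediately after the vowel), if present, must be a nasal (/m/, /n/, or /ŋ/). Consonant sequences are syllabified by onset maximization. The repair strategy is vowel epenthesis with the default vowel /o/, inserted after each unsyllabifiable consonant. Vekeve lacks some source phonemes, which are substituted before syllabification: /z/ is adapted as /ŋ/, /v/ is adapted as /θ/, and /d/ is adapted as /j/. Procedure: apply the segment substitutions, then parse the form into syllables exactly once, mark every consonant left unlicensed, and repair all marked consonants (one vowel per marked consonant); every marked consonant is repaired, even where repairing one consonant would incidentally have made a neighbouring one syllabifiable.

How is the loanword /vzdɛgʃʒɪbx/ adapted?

θoŋojɛgoʃoʒɪboxo

Substitution: /v/ → /θ/, /z/ → /ŋ/, /d/ → /j/, giving /θŋjɛgʃʒɪbx/.
The consonants /θ/, /ŋ/, /g/, /ʃ/, /b/, /x/ cannot be parsed into a legal (C)V(N) syllable (only a nasal (/m/, /n/, or /ŋ/) is licensed in coda position; onsets are limited to one consonant).
Inserting the epenthetic vowel yields /θ/ → /θo/, /ŋ/ → /ŋo/, /g/ → /go/, /ʃ/ → /ʃo/, /b/ → /bo/, /x/ → /xo/.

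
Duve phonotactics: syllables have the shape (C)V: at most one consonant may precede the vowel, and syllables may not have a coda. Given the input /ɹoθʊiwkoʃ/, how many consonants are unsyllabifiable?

2

Under (C)V, the unsyllabifiable consonants are /w/, /ʃ/ (no codas are permitted; onsets are limited to one consonant).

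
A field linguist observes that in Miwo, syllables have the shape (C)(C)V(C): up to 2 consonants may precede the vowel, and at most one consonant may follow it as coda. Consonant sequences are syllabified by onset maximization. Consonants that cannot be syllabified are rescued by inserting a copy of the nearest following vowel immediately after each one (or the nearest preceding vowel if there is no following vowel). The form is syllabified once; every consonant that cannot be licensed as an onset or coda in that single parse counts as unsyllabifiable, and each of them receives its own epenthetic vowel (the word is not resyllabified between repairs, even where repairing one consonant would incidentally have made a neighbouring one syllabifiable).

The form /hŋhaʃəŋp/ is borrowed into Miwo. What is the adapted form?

Syllabifying with onset maximization leaves /h/, /p/ stranded (at most one coda consonant is licensed; onsets may contain at most 2 consonants).
Each unlicensed consonant becomes the onset of a new syllable: /h/ → /ha/, /p/ → /pə/.

haŋhaʃəŋpə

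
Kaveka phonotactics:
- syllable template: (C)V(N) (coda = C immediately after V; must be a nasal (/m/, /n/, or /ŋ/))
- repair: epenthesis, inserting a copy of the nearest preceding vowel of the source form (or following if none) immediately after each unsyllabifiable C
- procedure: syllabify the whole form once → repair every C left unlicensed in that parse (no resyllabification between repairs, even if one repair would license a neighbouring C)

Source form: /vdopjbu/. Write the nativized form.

Syllabifying with onset maximization leaves /v/, /p/, /j/ stranded (only a nasal (/m/, /n/, or /ŋ/) is licensed in coda position; onsets are limited to one consonant).
Each unlicensed consonant becomes the onset of a new syllable: /v/ → /vo/, /p/ → /po/, /j/ → /jo/.

vodopojobu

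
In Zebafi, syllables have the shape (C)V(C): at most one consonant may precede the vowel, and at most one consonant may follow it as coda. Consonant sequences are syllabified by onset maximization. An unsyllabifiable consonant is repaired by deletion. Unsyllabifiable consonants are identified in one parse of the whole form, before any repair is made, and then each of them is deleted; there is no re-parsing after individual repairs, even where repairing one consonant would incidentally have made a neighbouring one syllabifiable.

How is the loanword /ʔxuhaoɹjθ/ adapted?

xuhaoɹ

Under (C)V(C), the unsyllabifiable consonants are /ʔ/, /j/, /θ/ (at most one coda consonant is licensed; onsets are limited to one consonant).
Deletion applies to /ʔ/, /j/, /θ/.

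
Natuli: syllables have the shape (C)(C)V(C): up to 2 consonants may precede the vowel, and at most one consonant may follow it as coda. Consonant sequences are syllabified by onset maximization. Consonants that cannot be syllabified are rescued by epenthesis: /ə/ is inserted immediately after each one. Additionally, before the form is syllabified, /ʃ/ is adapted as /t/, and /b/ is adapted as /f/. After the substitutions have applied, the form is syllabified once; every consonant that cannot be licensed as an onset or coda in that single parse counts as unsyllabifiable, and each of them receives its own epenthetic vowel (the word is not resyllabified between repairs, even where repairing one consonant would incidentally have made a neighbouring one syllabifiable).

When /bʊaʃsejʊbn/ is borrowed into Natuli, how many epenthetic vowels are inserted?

After substitution the input is /fʊatsejʊfn/.
The unsyllabifiable consonants are /n/; each receives one epenthetic vowel.

1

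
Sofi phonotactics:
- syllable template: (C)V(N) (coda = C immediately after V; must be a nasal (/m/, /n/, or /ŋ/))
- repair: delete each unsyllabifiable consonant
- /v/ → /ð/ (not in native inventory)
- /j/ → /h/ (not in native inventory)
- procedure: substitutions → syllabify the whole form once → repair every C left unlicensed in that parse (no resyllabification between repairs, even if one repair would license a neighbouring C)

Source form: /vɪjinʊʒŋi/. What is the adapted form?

ðɪhinʊŋi

Substitution: /v/ → /ð/, /j/ → /h/, giving /ðɪhinʊʒŋi/.
Under (C)V(N), the unsyllabifiable consonants are /ʒ/ (only a nasal (/m/, /n/, or /ŋ/) is licensed in coda position; onsets are limited to one consonant).
Deleting the stranded consonants removes /ʒ/.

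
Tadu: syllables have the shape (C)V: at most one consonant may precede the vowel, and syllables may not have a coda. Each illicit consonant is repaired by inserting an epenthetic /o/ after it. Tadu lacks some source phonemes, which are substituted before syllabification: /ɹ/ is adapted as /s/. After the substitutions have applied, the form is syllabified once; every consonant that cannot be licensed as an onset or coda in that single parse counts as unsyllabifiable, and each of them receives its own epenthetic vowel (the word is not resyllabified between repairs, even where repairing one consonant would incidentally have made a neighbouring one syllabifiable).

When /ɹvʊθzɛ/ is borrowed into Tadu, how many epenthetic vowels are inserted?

2

After substitution the input is /svʊθzɛ/.
The unsyllabifiable consonants are /s/, /θ/; each receives one epenthetic vowel.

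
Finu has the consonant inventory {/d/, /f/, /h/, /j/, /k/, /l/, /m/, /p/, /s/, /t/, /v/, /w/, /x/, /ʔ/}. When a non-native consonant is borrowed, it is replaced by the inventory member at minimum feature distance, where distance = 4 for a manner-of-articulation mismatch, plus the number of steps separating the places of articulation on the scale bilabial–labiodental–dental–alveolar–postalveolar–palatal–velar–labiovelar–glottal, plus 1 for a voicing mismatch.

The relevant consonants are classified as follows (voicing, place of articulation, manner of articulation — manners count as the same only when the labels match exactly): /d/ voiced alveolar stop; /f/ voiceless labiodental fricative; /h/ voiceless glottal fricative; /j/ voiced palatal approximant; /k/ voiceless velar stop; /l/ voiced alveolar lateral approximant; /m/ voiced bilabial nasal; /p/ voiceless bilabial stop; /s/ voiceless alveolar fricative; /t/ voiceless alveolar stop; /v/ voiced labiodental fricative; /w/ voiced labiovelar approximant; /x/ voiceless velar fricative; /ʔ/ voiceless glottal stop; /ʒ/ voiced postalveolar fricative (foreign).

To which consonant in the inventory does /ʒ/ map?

/s/ is closest: same manner (fricative), place distance 1 (postalveolar→alveolar), voicing differs (+1); total 2. Next closest is /v/ at distance 3.

s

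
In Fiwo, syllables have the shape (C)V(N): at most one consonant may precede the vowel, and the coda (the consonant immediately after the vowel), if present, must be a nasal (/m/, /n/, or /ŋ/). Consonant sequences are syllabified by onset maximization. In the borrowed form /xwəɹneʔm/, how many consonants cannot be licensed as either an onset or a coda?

4

Syllabifying with onset maximization leaves /x/, /ɹ/, /ʔ/, /m/ stranded (only a nasal (/m/, /n/, or /ŋ/) is licensed in coda position; onsets are limited to one consonant).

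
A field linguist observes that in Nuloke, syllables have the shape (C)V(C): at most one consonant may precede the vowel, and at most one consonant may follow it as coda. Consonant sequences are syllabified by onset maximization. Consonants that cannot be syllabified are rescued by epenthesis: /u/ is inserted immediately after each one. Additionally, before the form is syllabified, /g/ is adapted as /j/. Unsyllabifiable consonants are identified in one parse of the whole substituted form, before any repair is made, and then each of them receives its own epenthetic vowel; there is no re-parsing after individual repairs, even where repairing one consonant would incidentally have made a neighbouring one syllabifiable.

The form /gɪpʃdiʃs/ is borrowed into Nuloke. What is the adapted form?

Substitution: /g/ → /j/, giving /jɪpʃdiʃs/.
Syllabifying with onset maximization leaves /ʃ/, /s/ stranded (at most one coda consonant is licensed; onsets are limited to one consonant).
Inserting the epenthetic vowel yields /ʃ/ → /ʃu/, /s/ → /su/.

jɪpʃudiʃsu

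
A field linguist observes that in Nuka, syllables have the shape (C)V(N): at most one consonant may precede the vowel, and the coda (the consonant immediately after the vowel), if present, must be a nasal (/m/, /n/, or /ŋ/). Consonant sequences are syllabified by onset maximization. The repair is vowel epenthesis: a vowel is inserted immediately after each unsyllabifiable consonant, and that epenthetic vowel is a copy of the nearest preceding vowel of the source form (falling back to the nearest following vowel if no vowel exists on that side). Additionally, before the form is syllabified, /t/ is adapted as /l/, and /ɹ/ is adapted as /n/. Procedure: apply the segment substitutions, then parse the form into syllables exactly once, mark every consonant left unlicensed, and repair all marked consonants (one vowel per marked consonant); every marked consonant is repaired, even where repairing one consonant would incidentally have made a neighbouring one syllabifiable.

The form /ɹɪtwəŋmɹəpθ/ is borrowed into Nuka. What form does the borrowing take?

Substitution: /ɹ/ → /n/, /t/ → /l/, giving /nɪlwəŋmnəpθ/.
The consonants /l/, /m/, /p/, /θ/ cannot be parsed into a legal (C)V(N) syllable (only a nasal (/m/, /n/, or /ŋ/) is licensed in coda position; onsets are limited to one consonant).
Inserting the epenthetic vowel yields /l/ → /lɪ/, /m/ → /mə/, /p/ → /pə/, /θ/ → /θə/.

nɪlɪwəŋmənəpəθə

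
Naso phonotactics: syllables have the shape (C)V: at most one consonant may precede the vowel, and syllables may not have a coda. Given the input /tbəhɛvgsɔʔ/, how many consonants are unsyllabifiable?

4

Under (C)V, the unsyllabifiable consonants are /t/, /v/, /g/, /ʔ/ (no codas are permitted; onsets are limited to one consonant).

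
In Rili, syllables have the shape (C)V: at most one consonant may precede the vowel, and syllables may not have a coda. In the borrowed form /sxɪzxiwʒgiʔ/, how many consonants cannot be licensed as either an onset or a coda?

5

Under (C)V, the unsyllabifiable consonants are /s/, /z/, /w/, /ʒ/, /ʔ/ (no codas are permitted; onsets are limited to one consonant).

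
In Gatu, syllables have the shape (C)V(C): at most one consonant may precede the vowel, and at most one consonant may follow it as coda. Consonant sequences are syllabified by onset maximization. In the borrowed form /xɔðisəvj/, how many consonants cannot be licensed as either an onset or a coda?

Syllabifying with onset maximization leaves /j/ stranded (at most one coda consonant is licensed; onsets are limited to one consonant).

1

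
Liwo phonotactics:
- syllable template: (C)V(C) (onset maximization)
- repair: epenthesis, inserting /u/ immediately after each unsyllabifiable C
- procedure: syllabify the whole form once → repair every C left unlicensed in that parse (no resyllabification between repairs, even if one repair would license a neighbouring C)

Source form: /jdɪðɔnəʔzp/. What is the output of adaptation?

judɪðɔnəʔzupu

The consonants /j/, /z/, /p/ cannot be parsed into a legal (C)V(C) syllable (at most one coda consonant is licensed; onsets are limited to one consonant).
Each unlicensed consonant becomes the onset of a new syllable: /j/ → /ju/, /z/ → /zu/, /p/ → /pu/.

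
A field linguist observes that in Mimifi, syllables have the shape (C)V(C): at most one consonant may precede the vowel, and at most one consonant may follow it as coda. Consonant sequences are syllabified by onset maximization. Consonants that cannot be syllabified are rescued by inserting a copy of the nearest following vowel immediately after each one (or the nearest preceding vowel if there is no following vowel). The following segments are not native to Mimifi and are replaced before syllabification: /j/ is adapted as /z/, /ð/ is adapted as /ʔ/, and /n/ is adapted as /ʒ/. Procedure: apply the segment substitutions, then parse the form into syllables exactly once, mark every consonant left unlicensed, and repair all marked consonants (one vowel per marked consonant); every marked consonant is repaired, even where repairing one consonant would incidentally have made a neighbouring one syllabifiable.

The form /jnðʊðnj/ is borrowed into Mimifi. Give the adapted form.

zʊʒʊʔʊʔʒʊzʊ

Substitution: /j/ → /z/, /n/ → /ʒ/, /ð/ → /ʔ/, giving /zʒʔʊʔʒz/.
Syllabifying with onset maximization leaves /z/, /ʒ/, /ʒ/, /z/ stranded (at most one coda consonant is licensed; onsets are limited to one consonant).
Inserting the epenthetic vowel yields /z/ → /zʊ/, /ʒ/ → /ʒʊ/, /ʒ/ → /ʒʊ/, /z/ → /zʊ/.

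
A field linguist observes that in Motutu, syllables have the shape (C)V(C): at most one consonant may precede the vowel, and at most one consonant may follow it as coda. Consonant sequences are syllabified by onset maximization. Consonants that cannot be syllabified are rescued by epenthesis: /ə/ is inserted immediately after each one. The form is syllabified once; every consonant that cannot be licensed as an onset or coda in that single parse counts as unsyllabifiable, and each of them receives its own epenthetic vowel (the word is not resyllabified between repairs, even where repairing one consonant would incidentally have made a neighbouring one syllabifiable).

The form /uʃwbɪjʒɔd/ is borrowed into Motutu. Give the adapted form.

uʃwəbɪjʒɔd

The consonants /w/ cannot be parsed into a legal (C)V(C) syllable (at most one coda consonant is licensed; onsets are limited to one consonant).
Epenthesis after each stranded consonant: /w/ → /wə/.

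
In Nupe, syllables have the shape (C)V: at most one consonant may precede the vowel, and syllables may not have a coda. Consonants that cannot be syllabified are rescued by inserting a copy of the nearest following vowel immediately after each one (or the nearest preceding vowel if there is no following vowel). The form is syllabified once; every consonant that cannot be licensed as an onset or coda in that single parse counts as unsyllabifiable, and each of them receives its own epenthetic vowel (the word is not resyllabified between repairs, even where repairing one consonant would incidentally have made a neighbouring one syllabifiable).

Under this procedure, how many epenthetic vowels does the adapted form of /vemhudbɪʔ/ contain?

3

The unsyllabifiable consonants are /m/, /d/, /ʔ/; each receives one epenthetic vowel.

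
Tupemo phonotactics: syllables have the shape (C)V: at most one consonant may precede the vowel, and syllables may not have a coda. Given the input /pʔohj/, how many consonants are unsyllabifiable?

3

Syllabifying with onset maximization leaves /p/, /h/, /j/ stranded (no codas are permitted; onsets are limited to one consonant).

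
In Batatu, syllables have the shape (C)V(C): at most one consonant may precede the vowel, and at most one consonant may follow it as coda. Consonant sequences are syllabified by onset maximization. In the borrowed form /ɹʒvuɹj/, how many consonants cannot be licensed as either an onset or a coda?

The consonants /ɹ/, /ʒ/, /j/ cannot be parsed into a legal (C)V(C) syllable (at most one coda consonant is licensed; onsets are limited to one consonant).

3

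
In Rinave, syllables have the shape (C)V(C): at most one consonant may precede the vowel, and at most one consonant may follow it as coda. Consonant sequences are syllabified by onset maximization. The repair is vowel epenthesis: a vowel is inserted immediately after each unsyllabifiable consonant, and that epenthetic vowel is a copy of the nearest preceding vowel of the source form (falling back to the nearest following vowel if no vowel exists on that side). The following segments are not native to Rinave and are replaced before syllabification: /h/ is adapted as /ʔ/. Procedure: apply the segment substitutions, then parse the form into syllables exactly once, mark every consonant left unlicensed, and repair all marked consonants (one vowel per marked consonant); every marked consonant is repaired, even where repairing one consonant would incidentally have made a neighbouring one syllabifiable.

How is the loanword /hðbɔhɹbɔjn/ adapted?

ʔɔðɔbɔʔɹɔbɔjnɔ

Substitution: /h/ → /ʔ/, giving /ʔðbɔʔɹbɔjn/.
Syllabifying with onset maximization leaves /ʔ/, /ð/, /ɹ/, /n/ stranded (at most one coda consonant is licensed; onsets are limited to one consonant).
Epenthesis after each stranded consonant: /ʔ/ → /ʔɔ/, /ð/ → /ðɔ/, /ɹ/ → /ɹɔ/, /n/ → /nɔ/.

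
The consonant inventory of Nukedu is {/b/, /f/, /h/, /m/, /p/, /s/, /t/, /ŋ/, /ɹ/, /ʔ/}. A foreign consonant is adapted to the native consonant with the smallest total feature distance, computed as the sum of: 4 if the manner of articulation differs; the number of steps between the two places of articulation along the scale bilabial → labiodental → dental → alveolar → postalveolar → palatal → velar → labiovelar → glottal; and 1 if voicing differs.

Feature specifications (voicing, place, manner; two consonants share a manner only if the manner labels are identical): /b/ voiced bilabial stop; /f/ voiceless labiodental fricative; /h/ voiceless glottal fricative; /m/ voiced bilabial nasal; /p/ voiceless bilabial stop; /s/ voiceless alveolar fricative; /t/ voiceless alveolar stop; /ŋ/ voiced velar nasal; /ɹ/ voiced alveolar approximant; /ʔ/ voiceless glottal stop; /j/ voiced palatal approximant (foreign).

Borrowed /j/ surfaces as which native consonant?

/ɹ/ is closest: same manner (approximant), place distance 2 (palatal→alveolar), same voicing; total 2. Next closest is /ŋ/ at distance 5.

ɹ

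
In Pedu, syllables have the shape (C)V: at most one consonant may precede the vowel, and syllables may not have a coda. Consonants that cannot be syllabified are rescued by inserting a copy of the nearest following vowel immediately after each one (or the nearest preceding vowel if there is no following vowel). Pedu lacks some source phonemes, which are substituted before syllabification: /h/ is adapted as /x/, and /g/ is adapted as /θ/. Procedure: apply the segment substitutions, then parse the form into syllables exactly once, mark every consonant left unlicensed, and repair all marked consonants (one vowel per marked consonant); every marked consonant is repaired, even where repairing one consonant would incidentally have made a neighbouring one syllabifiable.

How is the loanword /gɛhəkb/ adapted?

Substitution: /g/ → /θ/, /h/ → /x/, giving /θɛxəkb/.
The consonants /k/, /b/ cannot be parsed into a legal (C)V syllable (no codas are permitted; onsets are limited to one consonant).
Epenthesis after each stranded consonant: /k/ → /kə/, /b/ → /bə/.

θɛxəkəbə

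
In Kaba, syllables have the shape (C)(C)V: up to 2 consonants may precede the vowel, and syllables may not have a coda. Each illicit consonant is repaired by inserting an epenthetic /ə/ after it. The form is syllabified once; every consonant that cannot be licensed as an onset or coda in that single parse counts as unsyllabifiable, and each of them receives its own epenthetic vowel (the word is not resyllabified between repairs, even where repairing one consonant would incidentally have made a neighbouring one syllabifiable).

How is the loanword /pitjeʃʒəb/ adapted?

The consonants /b/ cannot be parsed into a legal (C)(C)V syllable (no codas are permitted; onsets may contain at most 2 consonants).
Epenthesis after each stranded consonant: /b/ → /bə/.

pitjeʃʒəbə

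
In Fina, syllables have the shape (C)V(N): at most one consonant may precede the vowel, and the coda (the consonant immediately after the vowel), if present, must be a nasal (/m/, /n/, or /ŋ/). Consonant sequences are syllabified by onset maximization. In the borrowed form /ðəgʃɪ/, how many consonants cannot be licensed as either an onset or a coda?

Syllabifying with onset maximization leaves /g/ stranded (only a nasal (/m/, /n/, or /ŋ/) is licensed in coda position; onsets are limited to one consonant).

1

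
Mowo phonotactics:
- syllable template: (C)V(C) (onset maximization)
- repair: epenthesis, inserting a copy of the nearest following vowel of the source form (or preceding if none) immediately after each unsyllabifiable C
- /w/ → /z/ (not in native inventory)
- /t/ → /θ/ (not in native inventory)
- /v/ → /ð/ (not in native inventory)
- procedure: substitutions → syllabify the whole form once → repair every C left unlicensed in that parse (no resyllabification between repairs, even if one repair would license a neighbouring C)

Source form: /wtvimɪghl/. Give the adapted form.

Substitution: /w/ → /z/, /t/ → /θ/, /v/ → /ð/, giving /zθðimɪghl/.
Under (C)V(C), the unsyllabifiable consonants are /z/, /θ/, /h/, /l/ (at most one coda consonant is licensed; onsets are limited to one consonant).
Each unlicensed consonant becomes the onset of a new syllable: /z/ → /zi/, /θ/ → /θi/, /h/ → /hɪ/, /l/ → /lɪ/.

ziθiðimɪghɪlɪ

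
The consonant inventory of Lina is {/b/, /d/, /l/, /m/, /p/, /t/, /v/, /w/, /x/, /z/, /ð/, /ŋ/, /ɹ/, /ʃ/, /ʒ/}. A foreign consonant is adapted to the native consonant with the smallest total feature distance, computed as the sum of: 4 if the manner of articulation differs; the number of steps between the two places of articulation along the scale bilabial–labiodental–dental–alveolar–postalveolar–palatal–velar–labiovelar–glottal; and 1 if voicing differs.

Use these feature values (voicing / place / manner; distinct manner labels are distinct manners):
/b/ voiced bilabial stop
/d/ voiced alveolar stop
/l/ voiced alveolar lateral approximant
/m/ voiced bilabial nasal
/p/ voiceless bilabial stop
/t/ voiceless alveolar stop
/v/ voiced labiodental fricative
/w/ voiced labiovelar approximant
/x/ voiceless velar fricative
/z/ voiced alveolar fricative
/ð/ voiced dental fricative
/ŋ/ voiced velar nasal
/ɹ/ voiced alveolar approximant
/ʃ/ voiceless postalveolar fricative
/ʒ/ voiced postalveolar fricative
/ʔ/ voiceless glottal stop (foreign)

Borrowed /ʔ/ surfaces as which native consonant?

/t/ is closest: same manner (stop), place distance 5 (glottal→alveolar), same voicing; total 5. Next closest is /d/ at distance 6.

t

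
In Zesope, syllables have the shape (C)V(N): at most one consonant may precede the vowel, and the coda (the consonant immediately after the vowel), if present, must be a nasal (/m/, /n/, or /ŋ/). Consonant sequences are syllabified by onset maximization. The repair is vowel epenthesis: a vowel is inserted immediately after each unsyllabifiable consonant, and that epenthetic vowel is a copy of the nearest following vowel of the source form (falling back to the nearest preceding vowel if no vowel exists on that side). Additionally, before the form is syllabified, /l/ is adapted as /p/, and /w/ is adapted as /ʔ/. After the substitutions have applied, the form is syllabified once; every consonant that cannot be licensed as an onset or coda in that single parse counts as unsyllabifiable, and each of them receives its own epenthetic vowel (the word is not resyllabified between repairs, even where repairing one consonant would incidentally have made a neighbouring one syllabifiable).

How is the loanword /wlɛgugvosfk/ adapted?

ʔɛpɛgugovosofoko

Substitution: /w/ → /ʔ/, /l/ → /p/, giving /ʔpɛgugvosfk/.
The consonants /ʔ/, /g/, /s/, /f/, /k/ cannot be parsed into a legal (C)V(N) syllable (only a nasal (/m/, /n/, or /ŋ/) is licensed in coda position; onsets are limited to one consonant).
Inserting the epenthetic vowel yields /ʔ/ → /ʔɛ/, /g/ → /go/, /s/ → /so/, /f/ → /fo/, /k/ → /ko/.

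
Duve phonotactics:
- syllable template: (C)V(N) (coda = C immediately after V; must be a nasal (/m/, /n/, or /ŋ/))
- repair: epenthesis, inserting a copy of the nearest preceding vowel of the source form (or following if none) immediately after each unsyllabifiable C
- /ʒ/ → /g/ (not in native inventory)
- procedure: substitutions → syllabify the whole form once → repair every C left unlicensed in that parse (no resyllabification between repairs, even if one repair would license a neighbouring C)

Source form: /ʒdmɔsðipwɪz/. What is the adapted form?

gɔdɔmɔsɔðipiwɪzɪ

Substitution: /ʒ/ → /g/, giving /gdmɔsðipwɪz/.
The consonants /g/, /d/, /s/, /p/, /z/ cannot be parsed into a legal (C)V(N) syllable (only a nasal (/m/, /n/, or /ŋ/) is licensed in coda position; onsets are limited to one consonant).
Each unlicensed consonant becomes the onset of a new syllable: /g/ → /gɔ/, /d/ → /dɔ/, /s/ → /sɔ/, /p/ → /pi/, /z/ → /zɪ/.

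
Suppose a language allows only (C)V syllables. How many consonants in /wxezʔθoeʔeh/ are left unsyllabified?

The consonants /w/, /z/, /ʔ/, /h/ cannot be parsed into a legal (C)V syllable (no codas are permitted; onsets are limited to one consonant).

4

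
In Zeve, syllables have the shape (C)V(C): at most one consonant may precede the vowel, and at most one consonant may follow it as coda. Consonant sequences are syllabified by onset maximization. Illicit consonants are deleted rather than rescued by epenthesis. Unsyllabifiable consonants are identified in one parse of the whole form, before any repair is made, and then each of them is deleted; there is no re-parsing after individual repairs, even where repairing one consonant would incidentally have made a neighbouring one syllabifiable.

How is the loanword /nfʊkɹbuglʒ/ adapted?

fʊkbug

The consonants /n/, /ɹ/, /l/, /ʒ/ cannot be parsed into a legal (C)V(C) syllable (at most one coda consonant is licensed; onsets are limited to one consonant).
Deleting the stranded consonants removes /n/, /ɹ/, /l/, /ʒ/.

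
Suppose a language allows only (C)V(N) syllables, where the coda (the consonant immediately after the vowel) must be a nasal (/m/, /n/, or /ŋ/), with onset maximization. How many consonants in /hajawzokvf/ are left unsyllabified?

Under (C)V(N), the unsyllabifiable consonants are /w/, /k/, /v/, /f/ (only a nasal (/m/, /n/, or /ŋ/) is licensed in coda position; onsets are limited to one consonant).

4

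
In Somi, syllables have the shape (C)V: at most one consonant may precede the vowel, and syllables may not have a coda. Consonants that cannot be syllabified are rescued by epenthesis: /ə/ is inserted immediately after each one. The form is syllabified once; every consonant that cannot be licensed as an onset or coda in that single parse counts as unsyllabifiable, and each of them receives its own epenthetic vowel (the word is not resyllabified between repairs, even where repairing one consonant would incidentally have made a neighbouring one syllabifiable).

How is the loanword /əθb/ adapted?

Under (C)V, the unsyllabifiable consonants are /θ/, /b/ (no codas are permitted; onsets are limited to one consonant).
Epenthesis after each stranded consonant: /θ/ → /θə/, /b/ → /bə/.

əθəbə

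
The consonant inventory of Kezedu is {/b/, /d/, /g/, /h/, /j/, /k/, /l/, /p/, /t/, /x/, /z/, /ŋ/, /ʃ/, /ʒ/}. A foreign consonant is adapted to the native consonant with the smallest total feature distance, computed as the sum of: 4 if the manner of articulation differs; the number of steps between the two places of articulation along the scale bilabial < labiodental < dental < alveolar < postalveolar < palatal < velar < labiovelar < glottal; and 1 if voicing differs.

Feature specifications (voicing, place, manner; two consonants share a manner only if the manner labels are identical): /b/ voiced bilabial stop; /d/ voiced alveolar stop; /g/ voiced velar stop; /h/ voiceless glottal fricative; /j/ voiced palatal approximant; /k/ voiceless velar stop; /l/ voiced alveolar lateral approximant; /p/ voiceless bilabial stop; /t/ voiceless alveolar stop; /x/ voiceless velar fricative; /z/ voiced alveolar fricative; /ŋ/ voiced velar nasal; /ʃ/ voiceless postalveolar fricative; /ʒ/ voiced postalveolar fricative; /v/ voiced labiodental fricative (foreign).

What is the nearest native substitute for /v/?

z

/z/ is closest: same manner (fricative), place distance 2 (labiodental→alveolar), same voicing; total 2. Next closest is /ʒ/ at distance 3.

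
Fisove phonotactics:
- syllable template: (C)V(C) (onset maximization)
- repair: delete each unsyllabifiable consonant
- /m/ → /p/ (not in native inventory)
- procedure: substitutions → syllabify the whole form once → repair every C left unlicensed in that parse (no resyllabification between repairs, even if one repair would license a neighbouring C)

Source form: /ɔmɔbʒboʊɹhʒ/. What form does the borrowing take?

Substitution: /m/ → /p/, giving /ɔpɔbʒboʊɹhʒ/.
Syllabifying with onset maximization leaves /ʒ/, /h/, /ʒ/ stranded (at most one coda consonant is licensed; onsets are limited to one consonant).
Deletion applies to /ʒ/, /h/, /ʒ/.

ɔpɔbboʊɹ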